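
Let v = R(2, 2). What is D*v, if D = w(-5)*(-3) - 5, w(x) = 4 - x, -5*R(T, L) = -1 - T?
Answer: -96/5 ≈ -19.200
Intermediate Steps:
R(T, L) = ⅕ + T/5 (R(T, L) = -(-1 - T)/5 = ⅕ + T/5)
v = ⅗ (v = ⅕ + (⅕)*2 = ⅕ + ⅖ = ⅗ ≈ 0.60000)
D = -32 (D = (4 - 1*(-5))*(-3) - 5 = (4 + 5)*(-3) - 5 = 9*(-3) - 5 = -27 - 5 = -32)
D*v = -32*⅗ = -96/5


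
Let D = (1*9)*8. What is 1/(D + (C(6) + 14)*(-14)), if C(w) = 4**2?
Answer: -1/348 ≈ -0.0028736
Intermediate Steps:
C(w) = 16
D = 72 (D = 9*8 = 72)
1/(D + (C(6) + 14)*(-14)) = 1/(72 + (16 + 14)*(-14)) = 1/(72 + 30*(-14)) = 1/(72 - 420) = 1/(-348) = -1/348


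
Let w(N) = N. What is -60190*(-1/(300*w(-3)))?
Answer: -6019/90 ≈ -66.878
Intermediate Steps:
-60190*(-1/(300*w(-3))) = -60190/(-15*20*(-3)) = -60190/((-300*(-3))) = -60190/900 = -60190*1/900 = -6019/90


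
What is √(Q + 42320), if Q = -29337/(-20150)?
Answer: √687338533622/4030 ≈ 205.72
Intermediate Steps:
Q = 29337/20150 (Q = -29337*(-1/20150) = 29337/20150 ≈ 1.4559)
√(Q + 42320) = √(29337/20150 + 42320) = √(852777337/20150) = √687338533622/4030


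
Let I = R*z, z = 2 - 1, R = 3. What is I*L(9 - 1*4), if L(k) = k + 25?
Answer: 90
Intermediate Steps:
L(k) = 25 + k
z = 1
I = 3 (I = 3*1 = 3)
I*L(9 - 1*4) = 3*(25 + (9 - 1*4)) = 3*(25 + (9 - 4)) = 3*(25 + 5) = 3*30 = 90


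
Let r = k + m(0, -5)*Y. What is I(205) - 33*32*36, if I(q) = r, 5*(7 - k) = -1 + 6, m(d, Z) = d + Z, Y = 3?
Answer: -38025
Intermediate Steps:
m(d, Z) = Z + d
k = 6 (k = 7 - (-1 + 6)/5 = 7 - 1/5*5 = 7 - 1 = 6)
r = -9 (r = 6 + (-5 + 0)*3 = 6 - 5*3 = 6 - 15 = -9)
I(q) = -9
I(205) - 33*32*36 = -9 - 33*32*36 = -9 - 1056*36 = -9 - 38016 = -38025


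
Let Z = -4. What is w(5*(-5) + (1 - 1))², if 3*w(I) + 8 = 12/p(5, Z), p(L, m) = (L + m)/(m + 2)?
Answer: 1024/9 ≈ 113.78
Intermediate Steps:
p(L, m) = (L + m)/(2 + m)
w(I) = -32/3 (w(I) = -8/3 + (12/(((5 - 4)/(2 - 4))))/3 = -8/3 + (12/((1/(-2))))/3 = -8/3 + (12/((-½*1)))/3 = -8/3 + (12/(-½))/3 = -8/3 + (12*(-2))/3 = -8/3 + (⅓)*(-24) = -8/3 - 8 = -32/3)
w(5*(-5) + (1 - 1))² = (-32/3)² = 1024/9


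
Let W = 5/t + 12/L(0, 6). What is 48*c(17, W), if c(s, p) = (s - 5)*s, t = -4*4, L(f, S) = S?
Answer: 9792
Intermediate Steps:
t = -16
W = 27/16 (W = 5/(-16) + 12/6 = 5*(-1/16) + 12*(1/6) = -5/16 + 2 = 27/16 ≈ 1.6875)
c(s, p) = s*(-5 + s) (c(s, p) = (-5 + s)*s = s*(-5 + s))
48*c(17, W) = 48*(17*(-5 + 17)) = 48*(17*12) = 48*204 = 9792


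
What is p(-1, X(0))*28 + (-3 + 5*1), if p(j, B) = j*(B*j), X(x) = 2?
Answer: 58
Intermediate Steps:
p(j, B) = B*j²
p(-1, X(0))*28 + (-3 + 5*1) = (2*(-1)²)*28 + (-3 + 5*1) = (2*1)*28 + (-3 + 5) = 2*28 + 2 = 56 + 2 = 58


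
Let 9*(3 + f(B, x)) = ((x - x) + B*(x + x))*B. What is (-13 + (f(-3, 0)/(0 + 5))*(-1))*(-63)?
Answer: 3906/5 ≈ 781.20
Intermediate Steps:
f(B, x) = -3 + 2*x*B²/9 (f(B, x) = -3 + (((x - x) + B*(x + x))*B)/9 = -3 + ((0 + B*(2*x))*B)/9 = -3 + ((0 + 2*B*x)*B)/9 = -3 + ((2*B*x)*B)/9 = -3 + (2*x*B²)/9 = -3 + 2*x*B²/9)
(-13 + (f(-3, 0)/(0 + 5))*(-1))*(-63) = (-13 + ((-3 + (2/9)*0*(-3)²)/(0 + 5))*(-1))*(-63) = (-13 + ((-3 + (2/9)*0*9)/5)*(-1))*(-63) = (-13 + ((-3 + 0)/5)*(-1))*(-63) = (-13 + ((⅕)*(-3))*(-1))*(-63) = (-13 - ⅗*(-1))*(-63) = (-13 + ⅗)*(-63) = -62/5*(-63) = 3906/5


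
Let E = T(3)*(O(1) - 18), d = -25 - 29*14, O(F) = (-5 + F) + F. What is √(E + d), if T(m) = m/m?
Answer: 2*I*√113 ≈ 21.26*I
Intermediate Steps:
O(F) = -5 + 2*F
T(m) = 1
d = -431 (d = -25 - 406 = -431)
E = -21 (E = 1*((-5 + 2*1) - 18) = 1*((-5 + 2) - 18) = 1*(-3 - 18) = 1*(-21) = -21)
√(E + d) = √(-21 - 431) = √(-452) = 2*I*√113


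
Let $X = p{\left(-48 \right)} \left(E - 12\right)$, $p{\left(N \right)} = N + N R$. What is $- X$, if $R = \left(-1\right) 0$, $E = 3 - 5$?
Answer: $-672$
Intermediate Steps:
$E = -2$ ($E = 3 - 5 = -2$)
$R = 0$
$p{\left(N \right)} = N$ ($p{\left(N \right)} = N + N 0 = N + 0 = N$)
$X = 672$ ($X = - 48 \left(-2 - 12\right) = \left(-48\right) \left(-14\right) = 672$)
$- X = \left(-1\right) 672 = -672$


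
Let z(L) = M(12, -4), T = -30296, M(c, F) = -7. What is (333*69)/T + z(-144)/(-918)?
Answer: -10440407/13905864 ≈ -0.75079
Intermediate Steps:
z(L) = -7
(333*69)/T + z(-144)/(-918) = (333*69)/(-30296) - 7/(-918) = 22977*(-1/30296) - 7*(-1/918) = -22977/30296 + 7/918 = -10440407/13905864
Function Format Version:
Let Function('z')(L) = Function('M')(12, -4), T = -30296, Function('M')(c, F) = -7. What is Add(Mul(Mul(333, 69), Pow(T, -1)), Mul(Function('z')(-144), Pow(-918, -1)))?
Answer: Rational(-10440407, 13905864) ≈ -0.75079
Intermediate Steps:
Function('z')(L) = -7
Add(Mul(Mul(333, 69), Pow(T, -1)), Mul(Function('z')(-144), Pow(-918, -1))) = Add(Mul(Mul(333, 69), Pow(-30296, -1)), Mul(-7, Pow(-918, -1))) = Add(Mul(22977, Rational(-1, 30296)), Mul(-7, Rational(-1, 918))) = Add(Rational(-22977, 30296), Rational(7, 918)) = Rational(-10440407, 13905864)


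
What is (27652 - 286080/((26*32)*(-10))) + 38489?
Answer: 860280/13 ≈ 66175.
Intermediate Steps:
(27652 - 286080/((26*32)*(-10))) + 38489 = (27652 - 286080/(832*(-10))) + 38489 = (27652 - 286080/(-8320)) + 38489 = (27652 - 286080*(-1/8320)) + 38489 = (27652 + 447/13) + 38489 = 359923/13 + 38489 = 860280/13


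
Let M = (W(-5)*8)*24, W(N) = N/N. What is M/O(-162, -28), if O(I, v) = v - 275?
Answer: -64/101 ≈ -0.63366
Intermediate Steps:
W(N) = 1
O(I, v) = -275 + v
M = 192 (M = (1*8)*24 = 8*24 = 192)
M/O(-162, -28) = 192/(-275 - 28) = 192/(-303) = 192*(-1/303) = -64/101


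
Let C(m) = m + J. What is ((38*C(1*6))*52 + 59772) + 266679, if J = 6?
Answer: 350163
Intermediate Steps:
C(m) = 6 + m (C(m) = m + 6 = 6 + m)
((38*C(1*6))*52 + 59772) + 266679 = ((38*(6 + 1*6))*52 + 59772) + 266679 = ((38*(6 + 6))*52 + 59772) + 266679 = ((38*12)*52 + 59772) + 266679 = (456*52 + 59772) + 266679 = (23712 + 59772) + 266679 = 83484 + 266679 = 350163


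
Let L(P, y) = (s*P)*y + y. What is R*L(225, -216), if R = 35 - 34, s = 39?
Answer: -1895616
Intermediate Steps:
R = 1
L(P, y) = y + 39*P*y (L(P, y) = (39*P)*y + y = 39*P*y + y = y + 39*P*y)
R*L(225, -216) = 1*(-216*(1 + 39*225)) = 1*(-216*(1 + 8775)) = 1*(-216*8776) = 1*(-1895616) = -1895616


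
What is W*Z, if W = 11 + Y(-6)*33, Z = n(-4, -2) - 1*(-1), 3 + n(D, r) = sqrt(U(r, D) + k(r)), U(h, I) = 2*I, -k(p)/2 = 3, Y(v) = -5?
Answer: 308 - 154*I*sqrt(14) ≈ 308.0 - 576.21*I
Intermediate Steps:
k(p) = -6 (k(p) = -2*3 = -6)
n(D, r) = -3 + sqrt(-6 + 2*D) (n(D, r) = -3 + sqrt(2*D - 6) = -3 + sqrt(-6 + 2*D))
Z = -2 + I*sqrt(14) (Z = (-3 + sqrt(-6 + 2*(-4))) - 1*(-1) = (-3 + sqrt(-6 - 8)) + 1 = (-3 + sqrt(-14)) + 1 = (-3 + I*sqrt(14)) + 1 = -2 + I*sqrt(14) ≈ -2.0 + 3.7417*I)
W = -154 (W = 11 - 5*33 = 11 - 165 = -154)
W*Z = -154*(-2 + I*sqrt(14)) = 308 - 154*I*sqrt(14)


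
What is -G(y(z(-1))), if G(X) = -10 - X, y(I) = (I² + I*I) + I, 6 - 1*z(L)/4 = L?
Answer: 1606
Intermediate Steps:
z(L) = 24 - 4*L
y(I) = I + 2*I² (y(I) = (I² + I²) + I = 2*I² + I = I + 2*I²)
-G(y(z(-1))) = -(-10 - (24 - 4*(-1))*(1 + 2*(24 - 4*(-1)))) = -(-10 - (24 + 4)*(1 + 2*(24 + 4))) = -(-10 - 28*(1 + 2*28)) = -(-10 - 28*(1 + 56)) = -(-10 - 28*57) = -(-10 - 1*1596) = -(-10 - 1596) = -1*(-1606) = 1606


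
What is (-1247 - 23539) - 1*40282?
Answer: -65068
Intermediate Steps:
(-1247 - 23539) - 1*40282 = -24786 - 40282 = -65068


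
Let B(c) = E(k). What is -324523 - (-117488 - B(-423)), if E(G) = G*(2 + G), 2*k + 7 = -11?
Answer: -206972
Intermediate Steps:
k = -9 (k = -7/2 + (½)*(-11) = -7/2 - 11/2 = -9)
B(c) = 63 (B(c) = -9*(2 - 9) = -9*(-7) = 63)
-324523 - (-117488 - B(-423)) = -324523 - (-117488 - 1*63) = -324523 - (-117488 - 63) = -324523 - 1*(-117551) = -324523 + 117551 = -206972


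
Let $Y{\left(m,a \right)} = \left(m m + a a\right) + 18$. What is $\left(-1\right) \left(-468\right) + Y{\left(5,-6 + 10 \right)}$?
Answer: $527$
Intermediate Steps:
$Y{\left(m,a \right)} = 18 + a^{2} + m^{2}$ ($Y{\left(m,a \right)} = \left(m^{2} + a^{2}\right) + 18 = \left(a^{2} + m^{2}\right) + 18 = 18 + a^{2} + m^{2}$)
$\left(-1\right) \left(-468\right) + Y{\left(5,-6 + 10 \right)} = \left(-1\right) \left(-468\right) + \left(18 + \left(-6 + 10\right)^{2} + 5^{2}\right) = 468 + \left(18 + 4^{2} + 25\right) = 468 + \left(18 + 16 + 25\right) = 468 + 59 = 527$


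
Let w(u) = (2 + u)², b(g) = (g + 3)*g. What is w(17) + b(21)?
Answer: 865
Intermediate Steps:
b(g) = g*(3 + g) (b(g) = (3 + g)*g = g*(3 + g))
w(17) + b(21) = (2 + 17)² + 21*(3 + 21) = 19² + 21*24 = 361 + 504 = 865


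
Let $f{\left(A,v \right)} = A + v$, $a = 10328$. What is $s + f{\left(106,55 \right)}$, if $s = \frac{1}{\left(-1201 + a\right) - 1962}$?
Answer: $\frac{1153566}{7165} \approx 161.0$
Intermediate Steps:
$s = \frac{1}{7165}$ ($s = \frac{1}{\left(-1201 + 10328\right) - 1962} = \frac{1}{9127 - 1962} = \frac{1}{7165} \approx 0.00013957$)
$s + f{\left(106,55 \right)} = \frac{1}{7165} + \left(106 + 55\right) = \frac{1}{7165} + 161 = \frac{1153566}{7165}$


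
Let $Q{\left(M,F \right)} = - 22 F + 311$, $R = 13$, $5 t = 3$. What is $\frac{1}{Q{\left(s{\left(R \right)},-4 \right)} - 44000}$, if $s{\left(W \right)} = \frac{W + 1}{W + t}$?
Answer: $- \frac{1}{43601} \approx -2.2935 \cdot 10^{-5}$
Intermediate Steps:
$t = \frac{3}{5}$ ($t = \frac{1}{5} \cdot 3 = \frac{3}{5} \approx 0.6$)
$s{\left(W \right)} = \frac{1 + W}{\frac{3}{5} + W}$ ($s{\left(W \right)} = \frac{W + 1}{W + \frac{3}{5}} = \frac{1 + W}{\frac{3}{5} + W}$)
$Q{\left(M,F \right)} = 311 - 22 F$
$\frac{1}{Q{\left(s{\left(R \right)},-4 \right)} - 44000} = \frac{1}{\left(311 - -88\right) - 44000} = \frac{1}{\left(311 + 88\right) - 44000} = \frac{1}{399 - 44000} = \frac{1}{-43601} = - \frac{1}{43601}$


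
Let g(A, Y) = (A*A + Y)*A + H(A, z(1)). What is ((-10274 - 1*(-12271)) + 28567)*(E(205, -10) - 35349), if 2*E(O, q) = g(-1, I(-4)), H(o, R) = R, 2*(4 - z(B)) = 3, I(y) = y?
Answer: -1080322785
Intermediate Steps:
z(B) = 5/2 (z(B) = 4 - ½*3 = 4 - 3/2 = 5/2)
g(A, Y) = 5/2 + A*(Y + A²) (g(A, Y) = (A*A + Y)*A + 5/2 = (A² + Y)*A + 5/2 = (Y + A²)*A + 5/2 = A*(Y + A²) + 5/2 = 5/2 + A*(Y + A²))
E(O, q) = 11/4 (E(O, q) = (5/2 + (-1)³ - 1*(-4))/2 = (5/2 - 1 + 4)/2 = (½)*(11/2) = 11/4)
((-10274 - 1*(-12271)) + 28567)*(E(205, -10) - 35349) = ((-10274 - 1*(-12271)) + 28567)*(11/4 - 35349) = ((-10274 + 12271) + 28567)*(-141385/4) = (1997 + 28567)*(-141385/4) = 30564*(-141385/4) = -1080322785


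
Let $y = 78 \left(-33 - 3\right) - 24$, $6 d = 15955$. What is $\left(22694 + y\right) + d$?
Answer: $\frac{135127}{6} \approx 22521.0$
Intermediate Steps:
$d = \frac{15955}{6}$ ($d = \frac{1}{6} \cdot 15955 = \frac{15955}{6} \approx 2659.2$)
$y = -2832$ ($y = 78 \left(-36\right) - 24 = -2808 - 24 = -2832$)
$\left(22694 + y\right) + d = \left(22694 - 2832\right) + \frac{15955}{6} = 19862 + \frac{15955}{6} = \frac{135127}{6}$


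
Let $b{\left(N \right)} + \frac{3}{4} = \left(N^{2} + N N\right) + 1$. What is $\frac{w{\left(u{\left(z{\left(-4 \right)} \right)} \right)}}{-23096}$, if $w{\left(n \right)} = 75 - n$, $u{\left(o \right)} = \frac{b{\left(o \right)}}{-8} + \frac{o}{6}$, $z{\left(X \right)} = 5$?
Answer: $- \frac{7723}{2217216} \approx -0.0034832$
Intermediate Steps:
$b{\left(N \right)} = \frac{1}{4} + 2 N^{2}$ ($b{\left(N \right)} = - \frac{3}{4} + \left(\left(N^{2} + N N\right) + 1\right) = - \frac{3}{4} + \left(\left(N^{2} + N^{2}\right) + 1\right) = - \frac{3}{4} + \left(2 N^{2} + 1\right) = - \frac{3}{4} + \left(1 + 2 N^{2}\right) = \frac{1}{4} + 2 N^{2}$)
$u{\left(o \right)} = - \frac{1}{32} - \frac{o^{2}}{4} + \frac{o}{6}$ ($u{\left(o \right)} = \frac{\frac{1}{4} + 2 o^{2}}{-8} + \frac{o}{6} = \left(\frac{1}{4} + 2 o^{2}\right) \left(- \frac{1}{8}\right) + o \frac{1}{6} = \left(- \frac{1}{32} - \frac{o^{2}}{4}\right) + \frac{o}{6} = - \frac{1}{32} - \frac{o^{2}}{4} + \frac{o}{6}$)
$\frac{w{\left(u{\left(z{\left(-4 \right)} \right)} \right)}}{-23096} = \frac{75 - \left(- \frac{1}{32} - \frac{5^{2}}{4} + \frac{1}{6} \cdot 5\right)}{-23096} = \left(75 - \left(- \frac{1}{32} - \frac{25}{4} + \frac{5}{6}\right)\right) \left(- \frac{1}{23096}\right) = \left(75 - - \frac{523}{96}\right) \left(- \frac{1}{23096}\right) = \left(75 + \frac{523}{96}\right) \left(- \frac{1}{23096}\right) = \frac{7723}{96} \left(- \frac{1}{23096}\right) = - \frac{7723}{2217216}$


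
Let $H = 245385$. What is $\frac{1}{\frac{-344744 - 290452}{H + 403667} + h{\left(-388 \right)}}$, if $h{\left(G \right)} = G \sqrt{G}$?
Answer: $- \frac{25767202137}{1537921563287825569} + \frac{20431522187144 i \sqrt{97}}{1537921563287825569} \approx -1.6755 \cdot 10^{-8} + 0.00013084 i$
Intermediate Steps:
$h{\left(G \right)} = G^{\frac{3}{2}}$
$\frac{1}{\frac{-344744 - 290452}{H + 403667} + h{\left(-388 \right)}} = \frac{1}{\frac{-344744 - 290452}{245385 + 403667} + \left(-388\right)^{\frac{3}{2}}} = \frac{1}{- \frac{635196}{649052} - 776 i \sqrt{97}} = \frac{1}{\left(-635196\right) \frac{1}{649052} - 776 i \sqrt{97}} = \frac{1}{- \frac{158799}{162263} - 776 i \sqrt{97}}$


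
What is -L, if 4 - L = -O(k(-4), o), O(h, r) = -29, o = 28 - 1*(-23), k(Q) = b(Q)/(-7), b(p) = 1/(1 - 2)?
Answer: 25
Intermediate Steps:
b(p) = -1 (b(p) = 1/(-1) = -1)
k(Q) = ⅐ (k(Q) = -1/(-7) = -1*(-⅐) = ⅐)
o = 51 (o = 28 + 23 = 51)
L = -25 (L = 4 - (-1)*(-29) = 4 - 1*29 = 4 - 29 = -25)
-L = -1*(-25) = 25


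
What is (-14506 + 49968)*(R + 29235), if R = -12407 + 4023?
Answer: 739418162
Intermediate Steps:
R = -8384
(-14506 + 49968)*(R + 29235) = (-14506 + 49968)*(-8384 + 29235) = 35462*20851 = 739418162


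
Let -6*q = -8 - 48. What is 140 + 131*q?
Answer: 4088/3 ≈ 1362.7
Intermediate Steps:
q = 28/3 (q = -(-8 - 48)/6 = -⅙*(-56) = 28/3 ≈ 9.3333)
140 + 131*q = 140 + 131*(28/3) = 140 + 3668/3 = 4088/3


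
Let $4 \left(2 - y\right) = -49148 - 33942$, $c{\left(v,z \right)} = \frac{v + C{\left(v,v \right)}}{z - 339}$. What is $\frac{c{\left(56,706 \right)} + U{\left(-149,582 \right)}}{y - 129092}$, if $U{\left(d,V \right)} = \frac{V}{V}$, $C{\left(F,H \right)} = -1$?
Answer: $- \frac{844}{79505045} \approx -1.0616 \cdot 10^{-5}$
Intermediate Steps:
$c{\left(v,z \right)} = \frac{-1 + v}{-339 + z}$ ($c{\left(v,z \right)} = \frac{v - 1}{z - 339} = \frac{-1 + v}{-339 + z}$)
$U{\left(d,V \right)} = 1$
$y = \frac{41549}{2}$ ($y = 2 - \frac{-49148 - 33942}{4} = 2 - - \frac{41545}{2} = 2 + \frac{41545}{2} = \frac{41549}{2} \approx 20775.0$)
$\frac{c{\left(56,706 \right)} + U{\left(-149,582 \right)}}{y - 129092} = \frac{\frac{-1 + 56}{-339 + 706} + 1}{\frac{41549}{2} - 129092} = \frac{\frac{1}{367} \cdot 55 + 1}{- \frac{216635}{2}} = \left(\frac{1}{367} \cdot 55 + 1\right) \left(- \frac{2}{216635}\right) = \left(\frac{55}{367} + 1\right) \left(- \frac{2}{216635}\right) = \frac{422}{367} \left(- \frac{2}{216635}\right) = - \frac{844}{79505045}$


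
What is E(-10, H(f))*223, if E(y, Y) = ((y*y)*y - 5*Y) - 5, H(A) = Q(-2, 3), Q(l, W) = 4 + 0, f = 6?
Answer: -228575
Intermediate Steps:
Q(l, W) = 4
H(A) = 4
E(y, Y) = -5 + y**3 - 5*Y (E(y, Y) = (y**2*y - 5*Y) - 5 = (y**3 - 5*Y) - 5 = -5 + y**3 - 5*Y)
E(-10, H(f))*223 = (-5 + (-10)**3 - 5*4)*223 = (-5 - 1000 - 20)*223 = -1025*223 = -228575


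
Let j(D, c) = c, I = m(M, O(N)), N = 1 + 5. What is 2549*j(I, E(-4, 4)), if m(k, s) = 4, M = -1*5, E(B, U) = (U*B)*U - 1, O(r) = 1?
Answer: -165685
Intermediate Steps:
N = 6
E(B, U) = -1 + B*U² (E(B, U) = (B*U)*U - 1 = B*U² - 1 = -1 + B*U²)
M = -5
I = 4
2549*j(I, E(-4, 4)) = 2549*(-1 - 4*4²) = 2549*(-1 - 4*16) = 2549*(-1 - 64) = 2549*(-65) = -165685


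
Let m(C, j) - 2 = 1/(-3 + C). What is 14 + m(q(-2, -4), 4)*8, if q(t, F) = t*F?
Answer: 158/5 ≈ 31.600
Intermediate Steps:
q(t, F) = F*t
m(C, j) = 2 + 1/(-3 + C)
14 + m(q(-2, -4), 4)*8 = 14 + ((-5 + 2*(-4*(-2)))/(-3 - 4*(-2)))*8 = 14 + ((-5 + 2*8)/(-3 + 8))*8 = 14 + ((-5 + 16)/5)*8 = 14 + ((⅕)*11)*8 = 14 + (11/5)*8 = 14 + 88/5 = 158/5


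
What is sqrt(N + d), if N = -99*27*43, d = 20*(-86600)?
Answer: I*sqrt(1846939) ≈ 1359.0*I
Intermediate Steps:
d = -1732000
N = -114939 (N = -2673*43 = -114939)
sqrt(N + d) = sqrt(-114939 - 1732000) = sqrt(-1846939) = I*sqrt(1846939)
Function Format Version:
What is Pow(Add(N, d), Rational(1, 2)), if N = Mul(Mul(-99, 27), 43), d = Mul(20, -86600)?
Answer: Mul(I, Pow(1846939, Rational(1, 2))) ≈ Mul(1359.0, I)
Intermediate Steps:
d = -1732000
N = -114939 (N = Mul(-2673, 43) = -114939)
Pow(Add(N, d), Rational(1, 2)) = Pow(Add(-114939, -1732000), Rational(1, 2)) = Pow(-1846939, Rational(1, 2)) = Mul(I, Pow(1846939, Rational(1, 2)))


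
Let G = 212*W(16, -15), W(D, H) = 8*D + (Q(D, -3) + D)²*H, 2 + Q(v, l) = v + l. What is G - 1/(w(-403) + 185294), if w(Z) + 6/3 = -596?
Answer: -423154050465/184696 ≈ -2.2911e+6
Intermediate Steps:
w(Z) = -598 (w(Z) = -2 - 596 = -598)
Q(v, l) = -2 + l + v (Q(v, l) = -2 + (v + l) = -2 + (l + v) = -2 + l + v)
W(D, H) = 8*D + H*(-5 + 2*D)² (W(D, H) = 8*D + ((-2 - 3 + D) + D)²*H = 8*D + ((-5 + D) + D)²*H = 8*D + (-5 + 2*D)²*H = 8*D + H*(-5 + 2*D)²)
G = -2291084 (G = 212*(8*16 - 15*(-5 + 2*16)²) = 212*(128 - 15*(-5 + 32)²) = 212*(128 - 15*27²) = 212*(128 - 15*729) = 212*(128 - 10935) = 212*(-10807) = -2291084)
G - 1/(w(-403) + 185294) = -2291084 - 1/(-598 + 185294) = -2291084 - 1/184696 = -423154050465/184696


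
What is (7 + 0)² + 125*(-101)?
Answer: -12576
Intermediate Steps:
(7 + 0)² + 125*(-101) = 7² - 12625 = 49 - 12625 = -12576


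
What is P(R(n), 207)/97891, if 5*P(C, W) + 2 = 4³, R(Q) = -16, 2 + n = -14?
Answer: 62/489455 ≈ 0.00012667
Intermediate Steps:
n = -16 (n = -2 - 14 = -16)
P(C, W) = 62/5 (P(C, W) = -⅖ + (⅕)*4³ = -⅖ + (⅕)*64 = -⅖ + 64/5 = 62/5)
P(R(n), 207)/97891 = (62/5)/97891 = (62/5)*(1/97891) = 62/489455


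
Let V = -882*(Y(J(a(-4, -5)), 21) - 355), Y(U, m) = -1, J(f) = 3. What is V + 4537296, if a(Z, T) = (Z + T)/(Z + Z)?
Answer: 4851288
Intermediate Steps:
a(Z, T) = (T + Z)/(2*Z) (a(Z, T) = (T + Z)/((2*Z)) = (T + Z)*(1/(2*Z)) = (T + Z)/(2*Z))
V = 313992 (V = -882*(-1 - 355) = -882*(-356) = 313992)
V + 4537296 = 313992 + 4537296 = 4851288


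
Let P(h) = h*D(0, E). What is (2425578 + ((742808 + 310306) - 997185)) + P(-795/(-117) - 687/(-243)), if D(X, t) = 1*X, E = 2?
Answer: 2481507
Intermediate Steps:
D(X, t) = X
P(h) = 0 (P(h) = h*0 = 0)
(2425578 + ((742808 + 310306) - 997185)) + P(-795/(-117) - 687/(-243)) = (2425578 + ((742808 + 310306) - 997185)) + 0 = (2425578 + (1053114 - 997185)) + 0 = (2425578 + 55929) + 0 = 2481507 + 0 = 2481507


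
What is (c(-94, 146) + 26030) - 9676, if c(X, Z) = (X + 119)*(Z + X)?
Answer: 17654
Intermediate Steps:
c(X, Z) = (119 + X)*(X + Z)
(c(-94, 146) + 26030) - 9676 = (((-94)² + 119*(-94) + 119*146 - 94*146) + 26030) - 9676 = ((8836 - 11186 + 17374 - 13724) + 26030) - 9676 = (1300 + 26030) - 9676 = 27330 - 9676 = 17654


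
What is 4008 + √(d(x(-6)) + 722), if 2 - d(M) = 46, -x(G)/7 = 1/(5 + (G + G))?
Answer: 4008 + √678 ≈ 4034.0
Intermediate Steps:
x(G) = -7/(5 + 2*G) (x(G) = -7/(5 + (G + G)) = -7/(5 + 2*G))
d(M) = -44 (d(M) = 2 - 1*46 = 2 - 46 = -44)
4008 + √(d(x(-6)) + 722) = 4008 + √(-44 + 722) = 4008 + √678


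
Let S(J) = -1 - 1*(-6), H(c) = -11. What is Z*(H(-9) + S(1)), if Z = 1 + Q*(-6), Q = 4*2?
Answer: 282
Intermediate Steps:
Q = 8
S(J) = 5 (S(J) = -1 + 6 = 5)
Z = -47 (Z = 1 + 8*(-6) = 1 - 48 = -47)
Z*(H(-9) + S(1)) = -47*(-11 + 5) = -47*(-6) = 282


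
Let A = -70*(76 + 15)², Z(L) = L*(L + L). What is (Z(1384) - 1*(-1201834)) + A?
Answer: 4453076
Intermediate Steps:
Z(L) = 2*L² (Z(L) = L*(2*L) = 2*L²)
A = -579670 (A = -70*91² = -70*8281 = -579670)
(Z(1384) - 1*(-1201834)) + A = (2*1384² - 1*(-1201834)) - 579670 = (2*1915456 + 1201834) - 579670 = (3830912 + 1201834) - 579670 = 5032746 - 579670 = 4453076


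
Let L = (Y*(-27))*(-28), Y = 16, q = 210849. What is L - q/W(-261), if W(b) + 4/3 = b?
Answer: 10152099/787 ≈ 12900.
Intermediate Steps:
W(b) = -4/3 + b
L = 12096 (L = (16*(-27))*(-28) = -432*(-28) = 12096)
L - q/W(-261) = 12096 - 210849/(-4/3 - 261) = 12096 - 210849/(-787/3) = 12096 - 210849*(-3)/787 = 12096 - 1*(-632547/787) = 12096 + 632547/787 = 10152099/787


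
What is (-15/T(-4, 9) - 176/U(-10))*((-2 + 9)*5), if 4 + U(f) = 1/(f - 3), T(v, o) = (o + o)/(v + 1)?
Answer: 169435/106 ≈ 1598.4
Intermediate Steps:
T(v, o) = 2*o/(1 + v) (T(v, o) = (2*o)/(1 + v) = 2*o/(1 + v))
U(f) = -4 + 1/(-3 + f) (U(f) = -4 + 1/(f - 3) = -4 + 1/(-3 + f))
(-15/T(-4, 9) - 176/U(-10))*((-2 + 9)*5) = (-15/(2*9/(1 - 4)) - 176*(-3 - 10)/(13 - 4*(-10)))*((-2 + 9)*5) = (-15/(2*9/(-3)) - 176*(-13/(13 + 40)))*(7*5) = (-15/(2*9*(-⅓)) - 176/((-1/13*53)))*35 = (-15/(-6) - 176/(-53/13))*35 = (-15*(-⅙) - 176*(-13/53))*35 = (5/2 + 2288/53)*35 = (4841/106)*35 = 169435/106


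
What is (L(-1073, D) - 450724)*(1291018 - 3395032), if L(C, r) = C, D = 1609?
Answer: 950587213158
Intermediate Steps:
(L(-1073, D) - 450724)*(1291018 - 3395032) = (-1073 - 450724)*(1291018 - 3395032) = -451797*(-2104014) = 950587213158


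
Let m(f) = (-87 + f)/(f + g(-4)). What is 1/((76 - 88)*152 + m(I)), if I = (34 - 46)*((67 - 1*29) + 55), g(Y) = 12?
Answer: -368/670831 ≈ -0.00054857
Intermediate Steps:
I = -1116 (I = -12*((67 - 29) + 55) = -12*(38 + 55) = -12*93 = -1116)
m(f) = (-87 + f)/(12 + f) (m(f) = (-87 + f)/(f + 12) = (-87 + f)/(12 + f))
1/((76 - 88)*152 + m(I)) = 1/((76 - 88)*152 + (-87 - 1116)/(12 - 1116)) = 1/(-12*152 - 1203/(-1104)) = 1/(-1824 - 1/1104*(-1203)) = 1/(-1824 + 401/368) = 1/(-670831/368) = -368/670831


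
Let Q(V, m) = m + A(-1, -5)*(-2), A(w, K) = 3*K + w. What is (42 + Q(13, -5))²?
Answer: 4761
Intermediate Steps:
A(w, K) = w + 3*K
Q(V, m) = 32 + m (Q(V, m) = m + (-1 + 3*(-5))*(-2) = m + (-1 - 15)*(-2) = m - 16*(-2) = m + 32 = 32 + m)
(42 + Q(13, -5))² = (42 + (32 - 5))² = (42 + 27)² = 69² = 4761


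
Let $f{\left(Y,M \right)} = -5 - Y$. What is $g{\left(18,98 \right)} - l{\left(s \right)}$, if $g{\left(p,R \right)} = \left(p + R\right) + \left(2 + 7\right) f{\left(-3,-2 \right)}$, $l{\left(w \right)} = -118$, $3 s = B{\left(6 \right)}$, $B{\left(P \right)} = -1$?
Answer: $216$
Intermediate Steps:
$s = - \frac{1}{3}$ ($s = \frac{1}{3} \left(-1\right) = - \frac{1}{3} \approx -0.33333$)
$g{\left(p,R \right)} = -18 + R + p$ ($g{\left(p,R \right)} = \left(p + R\right) + \left(2 + 7\right) \left(-5 - -3\right) = \left(R + p\right) + 9 \left(-5 + 3\right) = \left(R + p\right) + 9 \left(-2\right) = \left(R + p\right) - 18 = -18 + R + p$)
$g{\left(18,98 \right)} - l{\left(s \right)} = \left(-18 + 98 + 18\right) - -118 = 98 + 118 = 216$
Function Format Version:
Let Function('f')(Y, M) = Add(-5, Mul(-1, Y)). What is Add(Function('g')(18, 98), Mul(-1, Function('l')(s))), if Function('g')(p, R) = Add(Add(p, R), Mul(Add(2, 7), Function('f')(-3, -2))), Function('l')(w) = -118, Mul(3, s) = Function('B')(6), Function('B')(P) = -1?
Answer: 216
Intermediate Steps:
s = Rational(-1, 3) (s = Mul(Rational(1, 3), -1) = Rational(-1, 3) ≈ -0.33333)
Function('g')(p, R) = Add(-18, R, p) (Function('g')(p, R) = Add(Add(p, R), Mul(Add(2, 7), Add(-5, Mul(-1, -3)))) = Add(Add(R, p), Mul(9, Add(-5, 3))) = Add(Add(R, p), Mul(9, -2)) = Add(Add(R, p), -18) = Add(-18, R, p))
Add(Function('g')(18, 98), Mul(-1, Function('l')(s))) = Add(Add(-18, 98, 18), Mul(-1, -118)) = Add(98, 118) = 216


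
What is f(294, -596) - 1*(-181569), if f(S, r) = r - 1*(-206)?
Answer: 181179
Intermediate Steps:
f(S, r) = 206 + r (f(S, r) = r + 206 = 206 + r)
f(294, -596) - 1*(-181569) = (206 - 596) - 1*(-181569) = -390 + 181569 = 181179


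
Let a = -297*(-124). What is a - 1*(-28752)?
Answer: 65580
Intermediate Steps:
a = 36828
a - 1*(-28752) = 36828 - 1*(-28752) = 36828 + 28752 = 65580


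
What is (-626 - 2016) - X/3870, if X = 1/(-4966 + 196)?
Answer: -48771055799/18459900 ≈ -2642.0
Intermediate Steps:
X = -1/4770 (X = 1/(-4770) = -1/4770 ≈ -0.00020964)
(-626 - 2016) - X/3870 = (-626 - 2016) - (-1)/(4770*3870) = -2642 - (-1)/(4770*3870) = -2642 - 1*(-1/18459900) = -2642 + 1/18459900 = -48771055799/18459900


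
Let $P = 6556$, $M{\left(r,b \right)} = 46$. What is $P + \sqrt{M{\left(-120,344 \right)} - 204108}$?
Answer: $6556 + i \sqrt{204062} \approx 6556.0 + 451.73 i$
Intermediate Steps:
$P + \sqrt{M{\left(-120,344 \right)} - 204108} = 6556 + \sqrt{46 - 204108} = 6556 + \sqrt{-204062} = 6556 + i \sqrt{204062}$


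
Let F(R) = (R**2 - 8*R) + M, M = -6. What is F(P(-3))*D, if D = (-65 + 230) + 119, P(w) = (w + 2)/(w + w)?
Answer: -18673/9 ≈ -2074.8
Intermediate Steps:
P(w) = (2 + w)/(2*w) (P(w) = (2 + w)/((2*w)) = (2 + w)*(1/(2*w)) = (2 + w)/(2*w))
F(R) = -6 + R**2 - 8*R (F(R) = (R**2 - 8*R) - 6 = -6 + R**2 - 8*R)
D = 284 (D = 165 + 119 = 284)
F(P(-3))*D = (-6 + ((1/2)*(2 - 3)/(-3))**2 - 4*(2 - 3)/(-3))*284 = (-6 + ((1/2)*(-1/3)*(-1))**2 - 4*(-1)*(-1)/3)*284 = (-6 + (1/6)**2 - 8*1/6)*284 = (-6 + 1/36 - 4/3)*284 = -263/36*284 = -18673/9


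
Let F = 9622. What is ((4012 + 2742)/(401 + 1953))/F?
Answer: 307/1029554 ≈ 0.00029819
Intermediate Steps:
((4012 + 2742)/(401 + 1953))/F = ((4012 + 2742)/(401 + 1953))/9622 = (6754/2354)*(1/9622) = (6754*(1/2354))*(1/9622) = (307/107)*(1/9622) = 307/1029554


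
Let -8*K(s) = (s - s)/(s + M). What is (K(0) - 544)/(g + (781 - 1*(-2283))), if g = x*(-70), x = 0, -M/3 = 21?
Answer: -68/383 ≈ -0.17755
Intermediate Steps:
M = -63 (M = -3*21 = -63)
K(s) = 0 (K(s) = -(s - s)/(8*(s - 63)) = -0/(-63 + s) = -1/8*0 = 0)
g = 0 (g = 0*(-70) = 0)
(K(0) - 544)/(g + (781 - 1*(-2283))) = (0 - 544)/(0 + (781 - 1*(-2283))) = -544/(0 + (781 + 2283)) = -544/(0 + 3064) = -544/3064 = -544*1/3064 = -68/383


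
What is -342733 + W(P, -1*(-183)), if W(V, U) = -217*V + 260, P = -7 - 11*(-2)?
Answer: -345728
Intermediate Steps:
P = 15 (P = -7 + 22 = 15)
W(V, U) = 260 - 217*V
-342733 + W(P, -1*(-183)) = -342733 + (260 - 217*15) = -342733 + (260 - 3255) = -342733 - 2995 = -345728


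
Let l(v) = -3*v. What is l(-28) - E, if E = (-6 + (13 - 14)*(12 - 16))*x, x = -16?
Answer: 52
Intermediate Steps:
E = 32 (E = (-6 + (13 - 14)*(12 - 16))*(-16) = (-6 - 1*(-4))*(-16) = (-6 + 4)*(-16) = -2*(-16) = 32)
l(-28) - E = -3*(-28) - 1*32 = 84 - 32 = 52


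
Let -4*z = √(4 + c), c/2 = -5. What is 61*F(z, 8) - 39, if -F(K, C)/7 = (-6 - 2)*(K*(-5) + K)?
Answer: -39 + 3416*I*√6 ≈ -39.0 + 8367.5*I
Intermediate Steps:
c = -10 (c = 2*(-5) = -10)
z = -I*√6/4 (z = -√(4 - 10)/4 = -I*√6/4 ≈ -0.61237*I)
F(K, C) = -224*K (F(K, C) = -7*(-6 - 2)*(K*(-5) + K) = -(-56)*(-5*K + K) = -(-56)*(-4*K) = -224*K)
61*F(z, 8) - 39 = 61*(-(-56)*I*√6) - 39 = 61*(56*I*√6) - 39 = 3416*I*√6 - 39 = -39 + 3416*I*√6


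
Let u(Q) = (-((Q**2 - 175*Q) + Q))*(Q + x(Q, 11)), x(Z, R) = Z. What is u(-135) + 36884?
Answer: 11299934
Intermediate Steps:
u(Q) = 2*Q*(-Q**2 + 174*Q) (u(Q) = (-((Q**2 - 175*Q) + Q))*(Q + Q) = (-(Q**2 - 174*Q))*(2*Q) = (-Q**2 + 174*Q)*(2*Q) = 2*Q*(-Q**2 + 174*Q))
u(-135) + 36884 = 2*(-135)**2*(174 - 1*(-135)) + 36884 = 2*18225*(174 + 135) + 36884 = 2*18225*309 + 36884 = 11263050 + 36884 = 11299934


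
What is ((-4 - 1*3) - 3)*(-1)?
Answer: 10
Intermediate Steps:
((-4 - 1*3) - 3)*(-1) = ((-4 - 3) - 3)*(-1) = (-7 - 3)*(-1) = -10*(-1) = 10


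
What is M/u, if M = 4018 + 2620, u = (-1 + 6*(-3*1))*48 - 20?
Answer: -3319/466 ≈ -7.1223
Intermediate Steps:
u = -932 (u = (-1 + 6*(-3))*48 - 20 = (-1 - 18)*48 - 20 = -19*48 - 20 = -912 - 20 = -932)
M = 6638
M/u = 6638/(-932) = 6638*(-1/932) = -3319/466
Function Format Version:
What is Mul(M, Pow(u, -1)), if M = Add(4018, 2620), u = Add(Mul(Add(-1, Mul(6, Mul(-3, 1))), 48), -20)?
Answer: Rational(-3319, 466) ≈ -7.1223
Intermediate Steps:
u = -932 (u = Add(Mul(Add(-1, Mul(6, -3)), 48), -20) = Add(Mul(Add(-1, -18), 48), -20) = Add(Mul(-19, 48), -20) = Add(-912, -20) = -932)
M = 6638
Mul(M, Pow(u, -1)) = Mul(6638, Pow(-932, -1)) = Mul(6638, Rational(-1, 932)) = Rational(-3319, 466)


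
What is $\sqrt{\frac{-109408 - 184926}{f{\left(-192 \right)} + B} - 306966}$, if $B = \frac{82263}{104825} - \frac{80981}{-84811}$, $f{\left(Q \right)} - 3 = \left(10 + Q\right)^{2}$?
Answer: $\frac{2 i \sqrt{6657126201500308521125943952740471}}{294524866876143} \approx 554.05 i$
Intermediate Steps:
$f{\left(Q \right)} = 3 + \left(10 + Q\right)^{2}$
$B = \frac{15465640618}{8890313075}$ ($B = 82263 \cdot \frac{1}{104825} - - \frac{80981}{84811} = \frac{82263}{104825} + \frac{80981}{84811} = \frac{15465640618}{8890313075} \approx 1.7396$)
$\sqrt{\frac{-109408 - 184926}{f{\left(-192 \right)} + B} - 306966} = \sqrt{\frac{-109408 - 184926}{\left(3 + \left(10 - 192\right)^{2}\right) + \frac{15465640618}{8890313075}} - 306966} = \sqrt{- \frac{294334}{\left(3 + \left(-182\right)^{2}\right) + \frac{15465640618}{8890313075}} - 306966} = \sqrt{- \frac{294334}{\left(3 + 33124\right) + \frac{15465640618}{8890313075}} - 306966} = \sqrt{- \frac{294334}{33127 + \frac{15465640618}{8890313075}} - 306966} = \sqrt{- \frac{294334}{\frac{294524866876143}{8890313075}} - 306966} = \sqrt{\left(-294334\right) \frac{8890313075}{294524866876143} - 306966} = \sqrt{- \frac{2616721408617050}{294524866876143} - 306966} = \sqrt{- \frac{90411737006910729188}{294524866876143}} = \frac{2 i \sqrt{6657126201500308521125943952740471}}{294524866876143}$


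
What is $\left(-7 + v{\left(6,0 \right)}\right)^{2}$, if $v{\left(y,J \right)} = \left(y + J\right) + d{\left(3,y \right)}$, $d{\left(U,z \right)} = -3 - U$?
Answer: $49$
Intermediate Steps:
$v{\left(y,J \right)} = -6 + J + y$ ($v{\left(y,J \right)} = \left(y + J\right) - 6 = \left(J + y\right) - 6 = -6 + J + y$)
$\left(-7 + v{\left(6,0 \right)}\right)^{2} = \left(-7 + \left(-6 + 0 + 6\right)\right)^{2} = \left(-7 + 0\right)^{2} = \left(-7\right)^{2} = 49$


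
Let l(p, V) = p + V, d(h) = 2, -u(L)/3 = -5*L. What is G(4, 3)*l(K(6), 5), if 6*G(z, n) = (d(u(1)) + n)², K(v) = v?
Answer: 275/6 ≈ 45.833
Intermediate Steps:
u(L) = 15*L (u(L) = -(-15)*L = 15*L)
l(p, V) = V + p
G(z, n) = (2 + n)²/6
G(4, 3)*l(K(6), 5) = ((2 + 3)²/6)*(5 + 6) = ((⅙)*5²)*11 = ((⅙)*25)*11 = (25/6)*11 = 275/6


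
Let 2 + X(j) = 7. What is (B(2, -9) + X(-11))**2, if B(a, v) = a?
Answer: 49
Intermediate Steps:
X(j) = 5 (X(j) = -2 + 7 = 5)
(B(2, -9) + X(-11))**2 = (2 + 5)**2 = 7**2 = 49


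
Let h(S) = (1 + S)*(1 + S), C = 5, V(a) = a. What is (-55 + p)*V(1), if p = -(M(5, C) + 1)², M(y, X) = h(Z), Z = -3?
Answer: -80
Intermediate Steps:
h(S) = (1 + S)²
M(y, X) = 4 (M(y, X) = (1 - 3)² = (-2)² = 4)
p = -25 (p = -(4 + 1)² = -1*5² = -1*25 = -25)
(-55 + p)*V(1) = (-55 - 25)*1 = -80*1 = -80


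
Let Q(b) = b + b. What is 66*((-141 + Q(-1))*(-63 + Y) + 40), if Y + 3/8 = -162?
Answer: 8518917/4 ≈ 2.1297e+6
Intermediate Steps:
Y = -1299/8 (Y = -3/8 - 162 = -1299/8 ≈ -162.38)
Q(b) = 2*b
66*((-141 + Q(-1))*(-63 + Y) + 40) = 66*((-141 + 2*(-1))*(-63 - 1299/8) + 40) = 66*((-141 - 2)*(-1803/8) + 40) = 66*(-143*(-1803/8) + 40) = 66*(257829/8 + 40) = 66*(258149/8) = 8518917/4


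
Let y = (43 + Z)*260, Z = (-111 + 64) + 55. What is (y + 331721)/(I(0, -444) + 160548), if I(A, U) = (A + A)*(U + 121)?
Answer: 20293/9444 ≈ 2.1488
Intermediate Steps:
I(A, U) = 2*A*(121 + U) (I(A, U) = (2*A)*(121 + U) = 2*A*(121 + U))
Z = 8 (Z = -47 + 55 = 8)
y = 13260 (y = (43 + 8)*260 = 51*260 = 13260)
(y + 331721)/(I(0, -444) + 160548) = (13260 + 331721)/(2*0*(121 - 444) + 160548) = 344981/(2*0*(-323) + 160548) = 344981/(0 + 160548) = 344981/160548 = 344981*(1/160548) = 20293/9444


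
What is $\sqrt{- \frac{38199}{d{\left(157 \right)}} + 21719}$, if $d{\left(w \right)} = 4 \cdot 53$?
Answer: $\frac{\sqrt{242010137}}{106} \approx 146.76$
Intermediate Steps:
$d{\left(w \right)} = 212$
$\sqrt{- \frac{38199}{d{\left(157 \right)}} + 21719} = \sqrt{- \frac{38199}{212} + 21719} = \sqrt{\frac{4566229}{212}} = \frac{\sqrt{242010137}}{106}$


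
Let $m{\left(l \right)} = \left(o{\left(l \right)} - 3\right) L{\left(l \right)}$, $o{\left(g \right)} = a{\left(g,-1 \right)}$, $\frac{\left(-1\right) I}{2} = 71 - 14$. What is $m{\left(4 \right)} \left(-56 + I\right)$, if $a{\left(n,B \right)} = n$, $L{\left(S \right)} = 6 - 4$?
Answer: $-340$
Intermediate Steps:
$L{\left(S \right)} = 2$ ($L{\left(S \right)} = 6 - 4 = 2$)
$I = -114$ ($I = - 2 \left(71 - 14\right) = \left(-2\right) 57 = -114$)
$o{\left(g \right)} = g$
$m{\left(l \right)} = -6 + 2 l$ ($m{\left(l \right)} = \left(l - 3\right) 2 = \left(-3 + l\right) 2 = -6 + 2 l$)
$m{\left(4 \right)} \left(-56 + I\right) = \left(-6 + 2 \cdot 4\right) \left(-56 - 114\right) = \left(-6 + 8\right) \left(-170\right) = 2 \left(-170\right) = -340$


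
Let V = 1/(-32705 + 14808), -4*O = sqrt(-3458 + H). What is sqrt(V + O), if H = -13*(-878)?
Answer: sqrt(-71588 - 1921815654*sqrt(221))/35794 ≈ 4.7222*I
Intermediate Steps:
H = 11414
O = -3*sqrt(221)/2 (O = -sqrt(-3458 + 11414)/4 = -3*sqrt(221)/2 ≈ -22.299)
V = -1/17897 (V = 1/(-17897) = -1/17897 ≈ -5.5875e-5)
sqrt(V + O) = sqrt(-1/17897 - 3*sqrt(221)/2)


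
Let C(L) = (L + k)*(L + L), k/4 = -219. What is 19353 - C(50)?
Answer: 101953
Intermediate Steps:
k = -876 (k = 4*(-219) = -876)
C(L) = 2*L*(-876 + L) (C(L) = (L - 876)*(L + L) = (-876 + L)*(2*L) = 2*L*(-876 + L))
19353 - C(50) = 19353 - 2*50*(-876 + 50) = 19353 - 2*50*(-826) = 19353 - 1*(-82600) = 19353 + 82600 = 101953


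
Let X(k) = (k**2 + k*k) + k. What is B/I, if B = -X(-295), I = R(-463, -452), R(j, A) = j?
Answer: 173755/463 ≈ 375.28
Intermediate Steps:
I = -463
X(k) = k + 2*k**2 (X(k) = (k**2 + k**2) + k = 2*k**2 + k = k + 2*k**2)
B = -173755 (B = -(-295)*(1 + 2*(-295)) = -(-295)*(1 - 590) = -(-295)*(-589) = -1*173755 = -173755)
B/I = -173755/(-463) = -173755*(-1/463) = 173755/463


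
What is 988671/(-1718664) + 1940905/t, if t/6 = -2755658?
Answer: -1640199871169/2368025100456 ≈ -0.69264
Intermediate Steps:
t = -16533948 (t = 6*(-2755658) = -16533948)
988671/(-1718664) + 1940905/t = 988671/(-1718664) + 1940905/(-16533948) = 988671*(-1/1718664) + 1940905*(-1/16533948) = -329557/572888 - 1940905/16533948 = -1640199871169/2368025100456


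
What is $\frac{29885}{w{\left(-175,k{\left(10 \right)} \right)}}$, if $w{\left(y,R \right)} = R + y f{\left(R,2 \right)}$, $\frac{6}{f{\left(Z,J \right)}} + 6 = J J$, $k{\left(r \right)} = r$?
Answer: $\frac{5977}{107} \approx 55.86$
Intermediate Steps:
$f{\left(Z,J \right)} = \frac{6}{-6 + J^{2}}$ ($f{\left(Z,J \right)} = \frac{6}{-6 + J J} = \frac{6}{-6 + J^{2}}$)
$w{\left(y,R \right)} = R - 3 y$ ($w{\left(y,R \right)} = R + y \frac{6}{-6 + 2^{2}} = R + y \frac{6}{-6 + 4} = R + y \frac{6}{-2} = R + y 6 \left(- \frac{1}{2}\right) = R + y \left(-3\right) = R - 3 y$)
$\frac{29885}{w{\left(-175,k{\left(10 \right)} \right)}} = \frac{29885}{10 - -525} = \frac{29885}{10 + 525} = \frac{29885}{535} = 29885 \cdot \frac{1}{535} = \frac{5977}{107}$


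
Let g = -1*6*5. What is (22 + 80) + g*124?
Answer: -3618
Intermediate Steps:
g = -30 (g = -6*5 = -30)
(22 + 80) + g*124 = (22 + 80) - 30*124 = 102 - 3720 = -3618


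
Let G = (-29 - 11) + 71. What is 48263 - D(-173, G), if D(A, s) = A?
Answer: 48436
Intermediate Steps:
G = 31 (G = -40 + 71 = 31)
48263 - D(-173, G) = 48263 - 1*(-173) = 48263 + 173 = 48436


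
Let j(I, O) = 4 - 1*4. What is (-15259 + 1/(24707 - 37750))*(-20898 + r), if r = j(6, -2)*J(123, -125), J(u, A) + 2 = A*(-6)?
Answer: 4159185537924/13043 ≈ 3.1888e+8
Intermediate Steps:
j(I, O) = 0 (j(I, O) = 4 - 4 = 0)
J(u, A) = -2 - 6*A (J(u, A) = -2 + A*(-6) = -2 - 6*A)
r = 0 (r = 0*(-2 - 6*(-125)) = 0*(-2 + 750) = 0*748 = 0)
(-15259 + 1/(24707 - 37750))*(-20898 + r) = (-15259 + 1/(24707 - 37750))*(-20898 + 0) = (-15259 + 1/(-13043))*(-20898) = (-15259 - 1/13043)*(-20898) = -199023138/13043*(-20898) = 4159185537924/13043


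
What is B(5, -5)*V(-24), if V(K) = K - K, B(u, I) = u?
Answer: 0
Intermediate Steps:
V(K) = 0
B(5, -5)*V(-24) = 5*0 = 0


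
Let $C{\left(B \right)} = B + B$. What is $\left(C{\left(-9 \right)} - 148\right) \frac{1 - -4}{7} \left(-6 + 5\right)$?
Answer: $\frac{830}{7} \approx 118.57$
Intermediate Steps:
$C{\left(B \right)} = 2 B$
$\left(C{\left(-9 \right)} - 148\right) \frac{1 - -4}{7} \left(-6 + 5\right) = \left(2 \left(-9\right) - 148\right) \frac{1 - -4}{7} \left(-6 + 5\right) = \left(-18 - 148\right) \left(1 + 4\right) \frac{1}{7} \left(-1\right) = - 166 \cdot 5 \cdot \frac{1}{7} \left(-1\right) = - 166 \cdot \frac{5}{7} \left(-1\right) = \left(-166\right) \left(- \frac{5}{7}\right) = \frac{830}{7}$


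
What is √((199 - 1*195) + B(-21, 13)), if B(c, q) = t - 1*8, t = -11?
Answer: I*√15 ≈ 3.873*I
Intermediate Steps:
B(c, q) = -19 (B(c, q) = -11 - 1*8 = -11 - 8 = -19)
√((199 - 1*195) + B(-21, 13)) = √((199 - 1*195) - 19) = √((199 - 195) - 19) = √(4 - 19) = √(-15) = I*√15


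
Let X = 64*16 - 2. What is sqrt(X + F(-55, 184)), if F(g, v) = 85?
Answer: 3*sqrt(123) ≈ 33.272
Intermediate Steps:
X = 1022 (X = 1024 - 2 = 1022)
sqrt(X + F(-55, 184)) = sqrt(1022 + 85) = sqrt(1107) = 3*sqrt(123)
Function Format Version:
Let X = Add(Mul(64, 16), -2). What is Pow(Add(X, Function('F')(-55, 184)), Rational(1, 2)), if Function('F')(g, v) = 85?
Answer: Mul(3, Pow(123, Rational(1, 2))) ≈ 33.272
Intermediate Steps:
X = 1022 (X = Add(1024, -2) = 1022)
Pow(Add(X, Function('F')(-55, 184)), Rational(1, 2)) = Pow(Add(1022, 85), Rational(1, 2)) = Pow(1107, Rational(1, 2)) = Mul(3, Pow(123, Rational(1, 2)))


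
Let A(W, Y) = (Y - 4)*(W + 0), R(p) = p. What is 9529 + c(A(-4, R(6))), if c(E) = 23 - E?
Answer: 9560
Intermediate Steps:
A(W, Y) = W*(-4 + Y) (A(W, Y) = (-4 + Y)*W = W*(-4 + Y))
9529 + c(A(-4, R(6))) = 9529 + (23 - (-4)*(-4 + 6)) = 9529 + (23 - (-4)*2) = 9529 + (23 - 1*(-8)) = 9529 + (23 + 8) = 9529 + 31 = 9560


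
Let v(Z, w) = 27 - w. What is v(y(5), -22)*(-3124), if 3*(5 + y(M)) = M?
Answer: -153076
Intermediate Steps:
y(M) = -5 + M/3
v(y(5), -22)*(-3124) = (27 - 1*(-22))*(-3124) = (27 + 22)*(-3124) = 49*(-3124) = -153076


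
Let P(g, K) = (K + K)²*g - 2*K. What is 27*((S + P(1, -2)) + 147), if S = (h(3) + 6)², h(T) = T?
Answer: 6696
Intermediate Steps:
P(g, K) = -2*K + 4*g*K² (P(g, K) = (2*K)²*g - 2*K = (4*K²)*g - 2*K = 4*g*K² - 2*K = -2*K + 4*g*K²)
S = 81 (S = (3 + 6)² = 9² = 81)
27*((S + P(1, -2)) + 147) = 27*((81 + 2*(-2)*(-1 + 2*(-2)*1)) + 147) = 27*((81 + 2*(-2)*(-1 - 4)) + 147) = 27*((81 + 2*(-2)*(-5)) + 147) = 27*((81 + 20) + 147) = 27*(101 + 147) = 27*248 = 6696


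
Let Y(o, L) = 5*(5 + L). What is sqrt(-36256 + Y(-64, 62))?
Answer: I*sqrt(35921) ≈ 189.53*I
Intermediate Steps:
Y(o, L) = 25 + 5*L
sqrt(-36256 + Y(-64, 62)) = sqrt(-36256 + (25 + 5*62)) = sqrt(-36256 + (25 + 310)) = sqrt(-36256 + 335) = sqrt(-35921) = I*sqrt(35921)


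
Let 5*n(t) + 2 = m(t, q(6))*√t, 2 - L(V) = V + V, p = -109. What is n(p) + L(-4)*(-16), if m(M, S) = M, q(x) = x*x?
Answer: -802/5 - 109*I*√109/5 ≈ -160.4 - 227.6*I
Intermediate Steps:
q(x) = x²
L(V) = 2 - 2*V (L(V) = 2 - (V + V) = 2 - 2*V)
n(t) = -⅖ + t^(3/2)/5 (n(t) = -⅖ + (t*√t)/5 = -⅖ + t^(3/2)/5)
n(p) + L(-4)*(-16) = (-⅖ + (-109)^(3/2)/5) + (2 - 2*(-4))*(-16) = (-⅖ + (-109*I*√109)/5) + (2 + 8)*(-16) = (-⅖ - 109*I*√109/5) + 10*(-16) = (-⅖ - 109*I*√109/5) - 160 = -802/5 - 109*I*√109/5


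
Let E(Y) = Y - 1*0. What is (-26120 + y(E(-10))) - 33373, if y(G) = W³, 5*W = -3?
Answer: -7436652/125 ≈ -59493.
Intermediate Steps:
W = -⅗ (W = (⅕)*(-3) = -⅗ ≈ -0.60000)
E(Y) = Y (E(Y) = Y + 0 = Y)
y(G) = -27/125 (y(G) = (-⅗)³ = -27/125)
(-26120 + y(E(-10))) - 33373 = (-26120 - 27/125) - 33373 = -3265027/125 - 33373 = -7436652/125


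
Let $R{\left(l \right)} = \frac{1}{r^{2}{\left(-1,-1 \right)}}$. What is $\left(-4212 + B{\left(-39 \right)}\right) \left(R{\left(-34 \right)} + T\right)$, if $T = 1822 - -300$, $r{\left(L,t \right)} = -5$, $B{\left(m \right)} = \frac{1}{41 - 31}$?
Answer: $- \frac{2234455069}{250} \approx -8.9378 \cdot 10^{6}$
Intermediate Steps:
$B{\left(m \right)} = \frac{1}{10}$
$R{\left(l \right)} = \frac{1}{25}$ ($R{\left(l \right)} = \frac{1}{\left(-5\right)^{2}} = \frac{1}{25}$)
$T = 2122$ ($T = 1822 + 300 = 2122$)
$\left(-4212 + B{\left(-39 \right)}\right) \left(R{\left(-34 \right)} + T\right) = \left(-4212 + \frac{1}{10}\right) \left(\frac{1}{25} + 2122\right) = \left(- \frac{42119}{10}\right) \frac{53051}{25} = - \frac{2234455069}{250}$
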